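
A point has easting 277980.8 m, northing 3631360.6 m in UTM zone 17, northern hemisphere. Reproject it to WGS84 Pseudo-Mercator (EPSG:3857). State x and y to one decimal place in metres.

x -9280817.3 m, y 3868495.9 m

Unproject from UTM 17N (λ₀ = -81°) → φ = 32.79780002°, λ = -83.37100046°.
Web Mercator (R = 6378137 m): x = -9280817.319 m, y = 3868495.9497 m.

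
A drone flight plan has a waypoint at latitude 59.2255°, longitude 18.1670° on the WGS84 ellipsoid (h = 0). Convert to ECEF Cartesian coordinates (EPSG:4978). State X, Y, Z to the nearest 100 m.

WGS84: a = 6378137 m, e² = 0.006694380; N(φ) = a/√(1−e²sin²φ) = 6393955.439 m.
X = (N+h)·cosφ·cosλ = 3108454.448 m; Y = (N+h)·cosφ·sinλ = 1020024.322 m; Z = (N(1−e²)+h)·sinφ = 5456831.576 m.

X 3108500 m, Y 1020000 m, Z 5456800 m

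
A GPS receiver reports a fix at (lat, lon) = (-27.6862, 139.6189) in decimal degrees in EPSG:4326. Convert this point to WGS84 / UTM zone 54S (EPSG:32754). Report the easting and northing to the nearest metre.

E 363808 m, N 6936795 m

Zone 54 central meridian λ₀ = 6×54 − 183 = 141°; Δλ = -1.3811°.
Transverse Mercator on WGS84 with k₀ = 0.9996 gives E = 363807.876 m, N = 6936795.316 m.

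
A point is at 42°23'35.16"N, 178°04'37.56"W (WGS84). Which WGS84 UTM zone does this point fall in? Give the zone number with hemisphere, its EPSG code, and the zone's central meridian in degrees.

UTM zone = ⌊(λ + 180)/6⌋ + 1; -178.0771° ∈ [-180°, -174°) → zone 1.
Hemisphere: N (φ ≥ 0).
Central meridian λ₀ = 6×1 − 183 = -177°.
EPSG code: 32601.

Zone 1N (EPSG:32601), central meridian -177°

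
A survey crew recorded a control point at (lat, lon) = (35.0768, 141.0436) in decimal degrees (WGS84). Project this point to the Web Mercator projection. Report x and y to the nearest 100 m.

Web Mercator is spherical with R = a = 6378137 m.
x = R·λ = 6378137 × 2.461675209 = 15700901.732 m.
y = R·ln tan(π/4 + φ/2) = 6378137 × 0.654473691 = 4174322.861 m.

x 15700900 m, y 4174300 m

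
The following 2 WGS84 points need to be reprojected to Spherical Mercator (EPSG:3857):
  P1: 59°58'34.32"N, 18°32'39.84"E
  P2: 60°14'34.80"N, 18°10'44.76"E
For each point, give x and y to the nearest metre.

Web Mercator: x = R·λ, y = R·ln tan(π/4+φ/2), R = 6378137 m.
P1 (59.9762°, 18.5444°) → (2064353.165, 8394440.987) m.
P2 (60.2430°, 18.1791°) → (2023688.155, 8454039.015) m.

P1: x 2064353 m, y 8394441 m; P2: x 2023688 m, y 8454039 m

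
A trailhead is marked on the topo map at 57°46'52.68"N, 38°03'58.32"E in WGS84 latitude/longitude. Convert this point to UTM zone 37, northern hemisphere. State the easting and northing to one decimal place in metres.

E 444468.8 m, N 6404744.9 m

Zone 37 central meridian λ₀ = 6×37 − 183 = 39°; Δλ = -0.9338°.
Transverse Mercator on WGS84 with k₀ = 0.9996 gives E = 444468.757 m, N = 6404744.887 m.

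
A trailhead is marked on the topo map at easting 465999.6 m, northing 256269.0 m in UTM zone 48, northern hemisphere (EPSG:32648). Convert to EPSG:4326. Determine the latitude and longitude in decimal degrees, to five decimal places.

Zone 48N: λ₀ = 105°, k₀ = 0.9996, false easting 500000 m.
Meridian distance M = (N − FN)/k₀ = 256371.5 m.
Inverse transverse Mercator on WGS84 gives φ = 2.31850012°, λ = 104.69419979°.

lat 2.31850°, lon 104.69420°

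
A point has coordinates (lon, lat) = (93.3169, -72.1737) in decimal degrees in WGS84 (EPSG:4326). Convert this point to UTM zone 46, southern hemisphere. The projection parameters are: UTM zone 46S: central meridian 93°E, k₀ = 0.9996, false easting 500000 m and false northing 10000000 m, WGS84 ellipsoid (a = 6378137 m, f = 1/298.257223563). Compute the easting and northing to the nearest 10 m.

E 510830 m, N 1991660 m

Zone 46 central meridian λ₀ = 6×46 − 183 = 93°; Δλ = +0.3169°.
Transverse Mercator on WGS84 with k₀ = 0.9996 gives E = 510828.007 m, N = 1991664.039 m.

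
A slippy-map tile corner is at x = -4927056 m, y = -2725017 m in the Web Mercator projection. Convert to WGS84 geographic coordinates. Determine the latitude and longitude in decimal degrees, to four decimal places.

lat -23.7668°, lon -44.2605°

R = 6378137 m. λ = x/R = -44.26049711°.
φ = 2·arctan(exp(y/R)) − 90° = 2·arctan(0.65230) − 90° = -23.76679744°.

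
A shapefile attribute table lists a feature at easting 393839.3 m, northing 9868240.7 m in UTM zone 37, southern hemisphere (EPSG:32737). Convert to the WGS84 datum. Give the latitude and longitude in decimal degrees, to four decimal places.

lat -1.1919°, lon 38.0458°

Zone 37S: λ₀ = 39°, k₀ = 0.9996, false easting 500000 m, false northing 10000000 m.
Meridian distance M = (N − FN)/k₀ = -131812.0 m.
Inverse transverse Mercator on WGS84 gives φ = -1.19189962°, λ = 38.04579988°.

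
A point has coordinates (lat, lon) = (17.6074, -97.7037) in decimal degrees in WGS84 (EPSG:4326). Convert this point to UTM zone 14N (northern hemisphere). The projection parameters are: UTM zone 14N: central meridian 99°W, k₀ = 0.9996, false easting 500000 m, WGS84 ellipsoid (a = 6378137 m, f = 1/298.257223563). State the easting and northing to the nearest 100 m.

Zone 14 central meridian λ₀ = 6×14 − 183 = -99°; Δλ = +1.2963°.
Transverse Mercator on WGS84 with k₀ = 0.9996 gives E = 637539.834 m, N = 1947221.382 m.

E 637500 m, N 1947200 m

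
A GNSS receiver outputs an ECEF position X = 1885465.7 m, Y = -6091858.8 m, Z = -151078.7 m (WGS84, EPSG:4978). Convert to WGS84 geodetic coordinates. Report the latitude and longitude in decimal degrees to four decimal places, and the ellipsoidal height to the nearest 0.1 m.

lat -1.3663°, lon -72.8024°, h 632.7 m

λ = atan2(Y, X) = -72.80239985°; p = √(X²+Y²) = 6376968.3 m.
Bowring's method on WGS84 (a = 6378137 m, b = 6356752.314 m) gives φ = -1.36630010°, h = 632.719 m.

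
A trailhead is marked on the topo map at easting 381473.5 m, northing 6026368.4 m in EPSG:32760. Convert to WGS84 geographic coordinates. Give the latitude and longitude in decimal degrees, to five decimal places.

lat -35.89980°, lon 175.68660°

Zone 60S: λ₀ = 177°, k₀ = 0.9996, false easting 500000 m, false northing 10000000 m.
Meridian distance M = (N − FN)/k₀ = -3975221.7 m.
Inverse transverse Mercator on WGS84 gives φ = -35.89980030°, λ = 175.68659948°.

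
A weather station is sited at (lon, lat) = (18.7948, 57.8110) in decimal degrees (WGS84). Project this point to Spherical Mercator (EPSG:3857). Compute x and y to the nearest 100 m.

x 2092200 m, y 7927700 m

Web Mercator is spherical with R = a = 6378137 m.
x = R·λ = 6378137 × 0.328031142 = 2092227.566 m.
y = R·ln tan(π/4 + φ/2) = 6378137 × 1.242952118 = 7927718.893 m.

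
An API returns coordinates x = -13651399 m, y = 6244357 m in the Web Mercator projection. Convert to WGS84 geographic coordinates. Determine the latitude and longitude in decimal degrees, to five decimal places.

lat 48.81990°, lon -122.63260°

R = 6378137 m. λ = x/R = -122.63260371°.
φ = 2·arctan(exp(y/R)) − 90° = 2·arctan(2.66186) − 90° = 48.81989846°.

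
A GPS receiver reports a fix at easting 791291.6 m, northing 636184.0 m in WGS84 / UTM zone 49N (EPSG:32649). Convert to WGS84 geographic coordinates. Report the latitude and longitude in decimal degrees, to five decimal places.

lat 5.74950°, lon 113.63000°

Zone 49N: λ₀ = 111°, k₀ = 0.9996, false easting 500000 m.
Meridian distance M = (N − FN)/k₀ = 636438.6 m.
Inverse transverse Mercator on WGS84 gives φ = 5.74950020°, λ = 113.62999961°.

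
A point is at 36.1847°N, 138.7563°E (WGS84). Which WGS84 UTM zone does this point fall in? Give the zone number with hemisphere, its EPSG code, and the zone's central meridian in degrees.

UTM zone = ⌊(λ + 180)/6⌋ + 1; 138.7563° ∈ [138°, 144°) → zone 54.
Hemisphere: N (φ ≥ 0).
Central meridian λ₀ = 6×54 − 183 = 141°.
EPSG code: 32654.

Zone 54N (EPSG:32654), central meridian 141°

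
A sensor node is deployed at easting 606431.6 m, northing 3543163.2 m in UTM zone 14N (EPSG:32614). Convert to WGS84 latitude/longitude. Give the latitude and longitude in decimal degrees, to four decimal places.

lat 32.0196°, lon -97.8730°

Zone 14N: λ₀ = -99°, k₀ = 0.9996, false easting 500000 m.
Meridian distance M = (N − FN)/k₀ = 3544581.0 m.
Inverse transverse Mercator on WGS84 gives φ = 32.01959956°, λ = -97.87299948°.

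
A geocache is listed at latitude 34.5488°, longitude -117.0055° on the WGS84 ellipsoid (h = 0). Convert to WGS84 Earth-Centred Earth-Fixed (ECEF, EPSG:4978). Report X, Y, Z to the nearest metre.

WGS84: a = 6378137 m, e² = 0.006694380; N(φ) = a/√(1−e²sin²φ) = 6385014.137 m.
X = (N+h)·cosφ·cosλ = -2387974.570 m; Y = (N+h)·cosφ·sinλ = -4685552.005 m; Z = (N(1−e²)+h)·sinφ = 3596752.022 m.

X -2387975 m, Y -4685552 m, Z 3596752 m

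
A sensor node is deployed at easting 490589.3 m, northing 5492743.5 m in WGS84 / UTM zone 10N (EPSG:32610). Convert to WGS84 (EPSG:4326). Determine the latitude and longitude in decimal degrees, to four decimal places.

lat 49.5872°, lon -123.1302°

Zone 10N: λ₀ = -123°, k₀ = 0.9996, false easting 500000 m.
Meridian distance M = (N − FN)/k₀ = 5494941.5 m.
Inverse transverse Mercator on WGS84 gives φ = 49.58720004°, λ = -123.13019996°.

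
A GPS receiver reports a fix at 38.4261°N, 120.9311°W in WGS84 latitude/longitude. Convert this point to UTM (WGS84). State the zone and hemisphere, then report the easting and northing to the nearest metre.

Zone 10N: E 680597 m, N 4255120 m

Longitude -120.9311° lies in the 6° band [-126°, -120°), giving zone 10; latitude is north of the equator, so 10N.
Zone 10 central meridian λ₀ = 6×10 − 183 = -123°; Δλ = +2.0689°.
Transverse Mercator on WGS84 with k₀ = 0.9996 gives E = 680596.874 m, N = 4255120.391 m.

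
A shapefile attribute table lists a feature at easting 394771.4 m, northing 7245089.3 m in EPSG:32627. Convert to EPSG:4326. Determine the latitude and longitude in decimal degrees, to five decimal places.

Zone 27N: λ₀ = -21°, k₀ = 0.9996, false easting 500000 m.
Meridian distance M = (N − FN)/k₀ = 7247988.5 m.
Inverse transverse Mercator on WGS84 gives φ = 65.31180024°, λ = -23.25820057°.

lat 65.31180°, lon -23.25820°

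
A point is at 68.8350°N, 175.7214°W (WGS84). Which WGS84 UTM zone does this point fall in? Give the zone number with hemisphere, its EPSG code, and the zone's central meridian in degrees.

UTM zone = ⌊(λ + 180)/6⌋ + 1; -175.7214° ∈ [-180°, -174°) → zone 1.
Hemisphere: N (φ ≥ 0).
Central meridian λ₀ = 6×1 − 183 = -177°.
EPSG code: 32601.

Zone 1N (EPSG:32601), central meridian -177°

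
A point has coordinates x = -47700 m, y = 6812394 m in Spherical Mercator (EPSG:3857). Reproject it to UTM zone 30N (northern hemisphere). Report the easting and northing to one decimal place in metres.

Web Mercator inverse (R = 6378137 m) → φ = 52.06780077°, λ = -0.42849639°.
UTM 30N forward: E = 676253.884 m, N = 5771699.828 m.

E 676253.9 m, N 5771699.8 m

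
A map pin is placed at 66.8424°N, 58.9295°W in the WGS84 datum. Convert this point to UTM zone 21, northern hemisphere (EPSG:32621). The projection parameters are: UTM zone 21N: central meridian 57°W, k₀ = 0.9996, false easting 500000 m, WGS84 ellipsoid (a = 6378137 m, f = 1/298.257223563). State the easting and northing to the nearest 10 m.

Zone 21 central meridian λ₀ = 6×21 − 183 = -57°; Δλ = -1.9295°.
Transverse Mercator on WGS84 with k₀ = 0.9996 gives E = 415335.869 m, N = 7415122.351 m.

E 415340 m, N 7415120 m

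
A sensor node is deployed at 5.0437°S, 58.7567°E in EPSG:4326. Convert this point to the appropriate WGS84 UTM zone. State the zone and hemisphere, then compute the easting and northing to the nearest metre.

Zone 40S: E 694755 m, N 9442243 m

Longitude 58.7567° lies in the 6° band [54°, 60°), giving zone 40; latitude is south of the equator, so 40S.
Zone 40 central meridian λ₀ = 6×40 − 183 = 57°; Δλ = +1.7567°.
Transverse Mercator on WGS84 with k₀ = 0.9996 gives E = 694755.113 m, N = 9442242.624 m.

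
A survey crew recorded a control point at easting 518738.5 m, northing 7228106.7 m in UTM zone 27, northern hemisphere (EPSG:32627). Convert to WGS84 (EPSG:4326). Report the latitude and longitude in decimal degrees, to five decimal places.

Zone 27N: λ₀ = -21°, k₀ = 0.9996, false easting 500000 m.
Meridian distance M = (N − FN)/k₀ = 7230999.1 m.
Inverse transverse Mercator on WGS84 gives φ = 65.17579963°, λ = -20.60000021°.

lat 65.17580°, lon -20.60000°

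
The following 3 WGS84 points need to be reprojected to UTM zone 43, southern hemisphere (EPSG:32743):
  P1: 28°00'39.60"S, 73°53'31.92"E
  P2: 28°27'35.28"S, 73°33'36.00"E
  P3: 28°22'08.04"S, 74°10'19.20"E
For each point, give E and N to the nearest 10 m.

P1: E 391090 m, N 6901080 m; P2: E 359010 m, N 6851020 m; P3: E 418870 m, N 6861650 m

UTM zone 43S: λ₀ = 75°, k₀ = 0.9996.
P1 (-28.0110°, 73.8922°) → (391085.551, 6901084.569) m.
P2 (-28.4598°, 73.5600°) → (359012.936, 6851017.116) m.
P3 (-28.3689°, 74.1720°) → (418866.322, 6861653.022) m.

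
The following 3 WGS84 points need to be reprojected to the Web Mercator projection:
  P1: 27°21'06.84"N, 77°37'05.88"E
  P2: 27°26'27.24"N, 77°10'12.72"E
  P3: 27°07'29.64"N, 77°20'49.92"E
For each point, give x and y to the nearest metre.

Web Mercator: x = R·λ, y = R·ln tan(π/4+φ/2), R = 6378137 m.
P1 (27.3519°, 77.6183°) → (8640429.632, 3167506.218) m.
P2 (27.4409°, 77.1702°) → (8590547.368, 3178665.197) m.
P3 (27.1249°, 77.3472°) → (8610250.918, 3139085.039) m.

P1: x 8640430 m, y 3167506 m; P2: x 8590547 m, y 3178665 m; P3: x 8610251 m, y 3139085 m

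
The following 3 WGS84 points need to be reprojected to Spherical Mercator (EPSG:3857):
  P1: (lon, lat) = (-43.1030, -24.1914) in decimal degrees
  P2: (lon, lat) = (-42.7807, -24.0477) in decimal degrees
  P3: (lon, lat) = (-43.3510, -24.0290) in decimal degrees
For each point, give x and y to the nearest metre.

P1: x -4798204 m, y -2776748 m; P2: x -4762326 m, y -2759222 m; P3: x -4825811 m, y -2756942 m

Web Mercator: x = R·λ, y = R·ln tan(π/4+φ/2), R = 6378137 m.
P1 (-24.1914°, -43.1030°) → (-4798204.012, -2776748.437) m.
P2 (-24.0477°, -42.7807°) → (-4762325.740, -2759221.640) m.
P3 (-24.0290°, -43.3510°) → (-4825811.245, -2756942.284) m.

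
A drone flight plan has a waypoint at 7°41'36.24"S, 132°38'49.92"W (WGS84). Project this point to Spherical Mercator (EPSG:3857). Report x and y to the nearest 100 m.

x -14766200 m, y -859000 m

Web Mercator is spherical with R = a = 6378137 m.
x = R·λ = 6378137 × -2.315130384 = -14766218.759 m.
y = R·ln tan(π/4 + φ/2) = 6378137 × -0.134680482 = -859010.564 m.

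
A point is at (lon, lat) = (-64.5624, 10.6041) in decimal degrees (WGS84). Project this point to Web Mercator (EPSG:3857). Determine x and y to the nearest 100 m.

Web Mercator is spherical with R = a = 6378137 m.
x = R·λ = 6378137 × -1.126826453 = -7187053.492 m.
y = R·ln tan(π/4 + φ/2) = 6378137 × 0.186142178 = 1187240.312 m.

x -7187100 m, y 1187200 m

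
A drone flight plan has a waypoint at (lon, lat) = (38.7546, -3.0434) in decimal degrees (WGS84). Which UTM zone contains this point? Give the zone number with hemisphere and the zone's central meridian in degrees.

Zone 37S, central meridian 39°

UTM zone = ⌊(λ + 180)/6⌋ + 1; 38.7546° ∈ [36°, 42°) → zone 37.
Hemisphere: S (φ < 0).
Central meridian λ₀ = 6×37 − 183 = 39°.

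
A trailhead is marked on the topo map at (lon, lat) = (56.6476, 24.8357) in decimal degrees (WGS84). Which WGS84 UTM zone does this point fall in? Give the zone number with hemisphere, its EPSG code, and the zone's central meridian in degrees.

UTM zone = ⌊(λ + 180)/6⌋ + 1; 56.6476° ∈ [54°, 60°) → zone 40.
Hemisphere: N (φ ≥ 0).
Central meridian λ₀ = 6×40 − 183 = 57°.
EPSG code: 32640.

Zone 40N (EPSG:32640), central meridian 57°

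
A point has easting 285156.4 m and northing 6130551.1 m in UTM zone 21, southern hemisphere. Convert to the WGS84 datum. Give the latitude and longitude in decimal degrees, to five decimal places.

lat -34.94480°, lon -59.35260°

Zone 21S: λ₀ = -57°, k₀ = 0.9996, false easting 500000 m, false northing 10000000 m.
Meridian distance M = (N − FN)/k₀ = -3870997.3 m.
Inverse transverse Mercator on WGS84 gives φ = -34.94479988°, λ = -59.35259954°.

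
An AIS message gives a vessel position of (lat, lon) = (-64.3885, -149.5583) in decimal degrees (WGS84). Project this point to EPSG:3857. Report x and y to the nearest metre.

Web Mercator is spherical with R = a = 6378137 m.
x = R·λ = 6378137 × -2.610284759 = -16648753.800 m.
y = R·ln tan(π/4 + φ/2) = 6378137 × -1.481484703 = -9449112.400 m.

x -16648754 m, y -9449112 m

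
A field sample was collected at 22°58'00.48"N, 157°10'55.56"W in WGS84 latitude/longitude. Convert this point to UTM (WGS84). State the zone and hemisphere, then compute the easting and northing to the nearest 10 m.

Zone 4N: E 686370 m, N 2541000 m

Longitude -157.1821° lies in the 6° band [-162°, -156°), giving zone 4; latitude is north of the equator, so 4N.
Zone 4 central meridian λ₀ = 6×4 − 183 = -159°; Δλ = +1.8179°.
Transverse Mercator on WGS84 with k₀ = 0.9996 gives E = 686368.598 m, N = 2540998.457 m.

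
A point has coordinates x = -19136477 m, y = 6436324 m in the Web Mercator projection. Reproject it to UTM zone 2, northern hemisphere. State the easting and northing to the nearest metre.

Web Mercator inverse (R = 6378137 m) → φ = 49.94250114°, λ = -171.90589773°.
UTM 2N forward: E = 435000.023 m, N = 5532631.067 m.

E 435000 m, N 5532631 m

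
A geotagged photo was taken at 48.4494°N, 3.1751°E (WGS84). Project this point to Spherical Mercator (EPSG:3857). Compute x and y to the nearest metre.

Web Mercator is spherical with R = a = 6378137 m.
x = R·λ = 6378137 × 0.055415949 = 353450.515 m.
y = R·ln tan(π/4 + φ/2) = 6378137 × 0.969240281 = 6181947.300 m.

x 353451 m, y 6181947 m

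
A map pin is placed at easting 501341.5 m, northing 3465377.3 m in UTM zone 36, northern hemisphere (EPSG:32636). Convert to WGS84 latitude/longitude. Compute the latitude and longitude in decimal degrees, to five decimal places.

lat 31.32280°, lon 33.01410°

Zone 36N: λ₀ = 33°, k₀ = 0.9996, false easting 500000 m.
Meridian distance M = (N − FN)/k₀ = 3466764.0 m.
Inverse transverse Mercator on WGS84 gives φ = 31.32280032°, λ = 33.01409983°.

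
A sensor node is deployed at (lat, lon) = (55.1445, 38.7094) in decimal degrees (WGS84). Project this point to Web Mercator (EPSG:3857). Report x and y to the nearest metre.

Web Mercator is spherical with R = a = 6378137 m.
x = R·λ = 6378137 × 0.675606481 = 4309110.697 m.
y = R·ln tan(π/4 + φ/2) = 6378137 × 1.158639470 = 7389961.273 m.

x 4309111 m, y 7389961 m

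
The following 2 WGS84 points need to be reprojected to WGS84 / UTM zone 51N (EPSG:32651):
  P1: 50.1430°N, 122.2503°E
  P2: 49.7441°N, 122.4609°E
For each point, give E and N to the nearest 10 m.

UTM zone 51N: λ₀ = 123°, k₀ = 0.9996.
P1 (50.1430°, 122.2503°) → (446431.001, 5554799.336) m.
P2 (49.7441°, 122.4609°) → (461159.687, 5510318.654) m.

P1: E 446430 m, N 5554800 m; P2: E 461160 m, N 5510320 m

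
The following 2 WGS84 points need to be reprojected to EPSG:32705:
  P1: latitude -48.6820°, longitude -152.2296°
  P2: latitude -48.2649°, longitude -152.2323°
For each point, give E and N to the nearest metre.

UTM zone 5S: λ₀ = -153°, k₀ = 0.9996.
P1 (-48.6820°, -152.2296°) → (556706.639, 4607607.450) m.
P2 (-48.2649°, -152.2323°) → (556972.992, 4653971.724) m.

P1: E 556707 m, N 4607607 m; P2: E 556973 m, N 4653972 m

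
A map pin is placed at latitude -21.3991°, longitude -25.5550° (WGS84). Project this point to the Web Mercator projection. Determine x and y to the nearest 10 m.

Web Mercator is spherical with R = a = 6378137 m.
x = R·λ = 6378137 × -0.446018890 = -2844769.587 m.
y = R·ln tan(π/4 + φ/2) = 6378137 × -0.382483337 = -2439531.120 m.

x -2844770 m, y -2439530 m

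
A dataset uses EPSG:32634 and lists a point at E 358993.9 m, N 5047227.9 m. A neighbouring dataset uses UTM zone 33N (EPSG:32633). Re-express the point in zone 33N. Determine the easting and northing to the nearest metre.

UTM 34N → geographic: φ = 45.56429959°, λ = 19.19310025°.
UTM 33N (λ₀ = 15°) forward: E = 827214.901 m, N = 5054197.059 m.

E 827215 m, N 5054197 m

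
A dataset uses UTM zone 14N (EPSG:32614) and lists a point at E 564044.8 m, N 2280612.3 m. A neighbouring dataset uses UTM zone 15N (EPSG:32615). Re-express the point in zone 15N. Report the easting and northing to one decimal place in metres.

UTM 14N → geographic: φ = 20.62359958°, λ = -98.38529960°.
UTM 15N (λ₀ = -93°) forward: E = -61705.024 m, N = 2289808.400 m.

E -61705.0 m, N 2289808.4 m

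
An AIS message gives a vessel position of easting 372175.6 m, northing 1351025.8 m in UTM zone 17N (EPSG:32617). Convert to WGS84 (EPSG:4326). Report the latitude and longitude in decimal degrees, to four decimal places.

Zone 17N: λ₀ = -81°, k₀ = 0.9996, false easting 500000 m.
Meridian distance M = (N − FN)/k₀ = 1351566.4 m.
Inverse transverse Mercator on WGS84 gives φ = 12.21880041°, λ = -82.17509968°.

lat 12.2188°, lon -82.1751°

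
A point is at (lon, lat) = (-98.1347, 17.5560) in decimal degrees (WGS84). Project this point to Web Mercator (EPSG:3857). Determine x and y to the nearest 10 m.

x -10924300 m, y 1985640 m

Web Mercator is spherical with R = a = 6378137 m.
x = R·λ = 6378137 × -1.712773625 = -10924304.833 m.
y = R·ln tan(π/4 + φ/2) = 6378137 × 0.311320363 = 1985643.925 m.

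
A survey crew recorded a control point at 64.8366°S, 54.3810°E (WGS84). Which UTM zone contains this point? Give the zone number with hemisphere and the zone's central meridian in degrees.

Zone 40S, central meridian 57°

UTM zone = ⌊(λ + 180)/6⌋ + 1; 54.3810° ∈ [54°, 60°) → zone 40.
Hemisphere: S (φ < 0).
Central meridian λ₀ = 6×40 − 183 = 57°.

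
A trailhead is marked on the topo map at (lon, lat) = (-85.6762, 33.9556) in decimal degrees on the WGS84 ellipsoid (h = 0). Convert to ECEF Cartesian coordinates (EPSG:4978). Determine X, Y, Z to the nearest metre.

X 399282 m, Y -5280938 m, Z 3542363 m

WGS84: a = 6378137 m, e² = 0.006694380; N(φ) = a/√(1−e²sin²φ) = 6384807.827 m.
X = (N+h)·cosφ·cosλ = 399281.817 m; Y = (N+h)·cosφ·sinλ = -5280937.778 m; Z = (N(1−e²)+h)·sinφ = 3542362.540 m.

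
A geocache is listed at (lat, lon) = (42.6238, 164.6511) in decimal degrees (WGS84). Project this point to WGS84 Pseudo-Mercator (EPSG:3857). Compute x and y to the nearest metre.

x 18328877 m, y 5254885 m

Web Mercator is spherical with R = a = 6378137 m.
x = R·λ = 6378137 × 2.873703812 = 18328876.611 m.
y = R·ln tan(π/4 + φ/2) = 6378137 × 0.823890197 = 5254884.551 m.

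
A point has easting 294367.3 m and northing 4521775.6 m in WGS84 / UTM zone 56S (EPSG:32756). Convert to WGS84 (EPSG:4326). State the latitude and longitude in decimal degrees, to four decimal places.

Zone 56S: λ₀ = 153°, k₀ = 0.9996, false easting 500000 m, false northing 10000000 m.
Meridian distance M = (N − FN)/k₀ = -5480416.6 m.
Inverse transverse Mercator on WGS84 gives φ = -49.42190037°, λ = 150.16439949°.

lat -49.4219°, lon 150.1644°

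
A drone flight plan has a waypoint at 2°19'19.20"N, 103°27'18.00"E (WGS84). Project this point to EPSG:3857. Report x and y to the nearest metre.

Web Mercator is spherical with R = a = 6378137 m.
x = R·λ = 6378137 × 1.805630378 = 11516557.920 m.
y = R·ln tan(π/4 + φ/2) = 6378137 × 0.040537643 = 258554.642 m.

x 11516558 m, y 258555 m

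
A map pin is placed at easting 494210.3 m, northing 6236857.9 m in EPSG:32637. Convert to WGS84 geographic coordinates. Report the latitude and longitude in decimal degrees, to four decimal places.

lat 56.2765°, lon 38.9065°

Zone 37N: λ₀ = 39°, k₀ = 0.9996, false easting 500000 m.
Meridian distance M = (N − FN)/k₀ = 6239353.6 m.
Inverse transverse Mercator on WGS84 gives φ = 56.27649990°, λ = 38.90649980°.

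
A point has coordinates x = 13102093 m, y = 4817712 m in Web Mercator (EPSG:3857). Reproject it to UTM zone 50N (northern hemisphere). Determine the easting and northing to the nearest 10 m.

E 559880 m, N 4391060 m

Web Mercator inverse (R = 6378137 m) → φ = 39.66729755°, λ = 117.69810396°.
UTM 50N forward: E = 559878.416 m, N = 4391064.423 m.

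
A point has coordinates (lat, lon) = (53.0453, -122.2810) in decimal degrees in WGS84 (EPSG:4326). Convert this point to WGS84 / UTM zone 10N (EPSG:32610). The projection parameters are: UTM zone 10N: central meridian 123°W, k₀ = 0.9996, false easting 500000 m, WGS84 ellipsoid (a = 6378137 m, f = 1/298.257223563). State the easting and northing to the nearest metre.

Zone 10 central meridian λ₀ = 6×10 − 183 = -123°; Δλ = +0.7190°.
Transverse Mercator on WGS84 with k₀ = 0.9996 gives E = 548201.489 m, N = 5877551.486 m.

E 548201 m, N 5877551 m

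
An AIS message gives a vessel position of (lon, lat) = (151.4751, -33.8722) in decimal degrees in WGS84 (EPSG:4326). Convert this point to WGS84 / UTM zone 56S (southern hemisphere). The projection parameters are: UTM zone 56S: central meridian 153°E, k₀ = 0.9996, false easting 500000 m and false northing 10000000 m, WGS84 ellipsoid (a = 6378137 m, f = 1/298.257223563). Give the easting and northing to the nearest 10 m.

Zone 56 central meridian λ₀ = 6×56 − 183 = 153°; Δλ = -1.5249°.
Transverse Mercator on WGS84 with k₀ = 0.9996 gives E = 358961.893 m, N = 6250967.900 m.

E 358960 m, N 6250970 m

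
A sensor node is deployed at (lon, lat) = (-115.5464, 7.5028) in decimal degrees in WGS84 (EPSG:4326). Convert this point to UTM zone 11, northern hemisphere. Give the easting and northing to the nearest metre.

E 660390 m, N 829598 m

Zone 11 central meridian λ₀ = 6×11 − 183 = -117°; Δλ = +1.4536°.
Transverse Mercator on WGS84 with k₀ = 0.9996 gives E = 660390.351 m, N = 829597.974 m.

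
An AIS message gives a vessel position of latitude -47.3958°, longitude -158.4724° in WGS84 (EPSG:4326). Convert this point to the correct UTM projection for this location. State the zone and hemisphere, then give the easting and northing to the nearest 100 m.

Longitude -158.4724° lies in the 6° band [-162°, -156°), giving zone 4; latitude is south of the equator, so 4S.
Zone 4 central meridian λ₀ = 6×4 − 183 = -159°; Δλ = +0.5276°.
Transverse Mercator on WGS84 with k₀ = 0.9996 gives E = 539813.874 m, N = 4750715.618 m.

Zone 4S: E 539800 m, N 4750700 m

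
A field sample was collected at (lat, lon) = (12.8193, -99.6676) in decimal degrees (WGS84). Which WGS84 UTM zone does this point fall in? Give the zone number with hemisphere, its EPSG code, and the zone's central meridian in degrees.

UTM zone = ⌊(λ + 180)/6⌋ + 1; -99.6676° ∈ [-102°, -96°) → zone 14.
Hemisphere: N (φ ≥ 0).
Central meridian λ₀ = 6×14 − 183 = -99°.
EPSG code: 32614.

Zone 14N (EPSG:32614), central meridian -99°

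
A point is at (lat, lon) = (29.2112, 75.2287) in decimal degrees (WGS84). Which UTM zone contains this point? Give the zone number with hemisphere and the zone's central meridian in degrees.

Zone 43N, central meridian 75°

UTM zone = ⌊(λ + 180)/6⌋ + 1; 75.2287° ∈ [72°, 78°) → zone 43.
Hemisphere: N (φ ≥ 0).
Central meridian λ₀ = 6×43 − 183 = 75°.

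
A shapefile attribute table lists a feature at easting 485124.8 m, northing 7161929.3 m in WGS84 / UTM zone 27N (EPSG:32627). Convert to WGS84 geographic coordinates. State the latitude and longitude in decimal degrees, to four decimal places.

Zone 27N: λ₀ = -21°, k₀ = 0.9996, false easting 500000 m.
Meridian distance M = (N − FN)/k₀ = 7164795.2 m.
Inverse transverse Mercator on WGS84 gives φ = 64.58219967°, λ = -21.31060034°.

lat 64.5822°, lon -21.3106°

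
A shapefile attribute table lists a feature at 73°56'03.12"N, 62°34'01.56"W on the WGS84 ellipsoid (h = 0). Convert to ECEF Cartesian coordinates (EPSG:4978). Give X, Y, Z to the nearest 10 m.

X 815720 m, Y -1571470 m, Z 6106910 m

WGS84: a = 6378137 m, e² = 0.006694380; N(φ) = a/√(1−e²sin²φ) = 6397942.694 m.
X = (N+h)·cosφ·cosλ = 815720.168 m; Y = (N+h)·cosφ·sinλ = -1571474.502 m; Z = (N(1−e²)+h)·sinφ = 6106910.422 m.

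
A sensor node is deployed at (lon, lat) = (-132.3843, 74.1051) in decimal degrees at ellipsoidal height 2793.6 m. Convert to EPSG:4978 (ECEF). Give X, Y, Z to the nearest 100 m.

X -1181700 m, Y -1294800 m, Z 6114800 m

WGS84: a = 6378137 m, e² = 0.006694380; N(φ) = a/√(1−e²sin²φ) = 6397976.717 m.
X = (N+h)·cosφ·cosλ = -1181698.726 m; Y = (N+h)·cosφ·sinλ = -1294837.603 m; Z = (N(1−e²)+h)·sinφ = 6114848.395 m.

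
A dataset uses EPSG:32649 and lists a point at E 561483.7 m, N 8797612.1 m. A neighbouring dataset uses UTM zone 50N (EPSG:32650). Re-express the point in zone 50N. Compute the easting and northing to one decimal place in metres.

UTM 49N → geographic: φ = 79.23369992°, λ = 113.94950021°.
UTM 50N (λ₀ = 117°) forward: E = 436412.737 m, N = 8797720.402 m.

E 436412.7 m, N 8797720.4 m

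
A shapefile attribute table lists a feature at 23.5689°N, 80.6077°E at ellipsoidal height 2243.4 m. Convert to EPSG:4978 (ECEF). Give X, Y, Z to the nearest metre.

X 954887 m, Y 5772818 m, Z 2535489 m

WGS84: a = 6378137 m, e² = 0.006694380; N(φ) = a/√(1−e²sin²φ) = 6381553.022 m.
X = (N+h)·cosφ·cosλ = 954886.787 m; Y = (N+h)·cosφ·sinλ = 5772818.117 m; Z = (N(1−e²)+h)·sinφ = 2535489.174 m.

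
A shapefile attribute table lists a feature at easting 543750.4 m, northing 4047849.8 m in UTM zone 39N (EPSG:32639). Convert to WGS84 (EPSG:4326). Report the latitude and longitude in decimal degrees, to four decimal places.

Zone 39N: λ₀ = 51°, k₀ = 0.9996, false easting 500000 m.
Meridian distance M = (N − FN)/k₀ = 4049469.6 m.
Inverse transverse Mercator on WGS84 gives φ = 36.57510026°, λ = 51.48900054°.

lat 36.5751°, lon 51.4890°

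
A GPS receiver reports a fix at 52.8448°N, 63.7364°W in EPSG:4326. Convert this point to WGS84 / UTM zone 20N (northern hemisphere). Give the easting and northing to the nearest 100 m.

Zone 20 central meridian λ₀ = 6×20 − 183 = -63°; Δλ = -0.7364°.
Transverse Mercator on WGS84 with k₀ = 0.9996 gives E = 450403.259 m, N = 5855260.064 m.

E 450400 m, N 5855300 m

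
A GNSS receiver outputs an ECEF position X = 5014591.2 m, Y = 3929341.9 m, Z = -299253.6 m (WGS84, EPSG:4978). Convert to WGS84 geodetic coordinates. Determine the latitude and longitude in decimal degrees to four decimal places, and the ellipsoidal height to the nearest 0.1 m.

λ = atan2(Y, X) = 38.08159978°; p = √(X²+Y²) = 6370702.7 m.
Bowring's method on WGS84 (a = 6378137 m, b = 6356752.314 m) gives φ = -2.70750035°, h = -362.391 m.

lat -2.7075°, lon 38.0816°, h -362.4 m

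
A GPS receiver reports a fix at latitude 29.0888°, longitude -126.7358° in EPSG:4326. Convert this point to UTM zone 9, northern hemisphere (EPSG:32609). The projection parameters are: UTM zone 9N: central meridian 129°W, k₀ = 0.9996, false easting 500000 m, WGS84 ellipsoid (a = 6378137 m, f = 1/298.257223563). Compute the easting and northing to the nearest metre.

Zone 9 central meridian λ₀ = 6×9 − 183 = -129°; Δλ = +2.2642°.
Transverse Mercator on WGS84 with k₀ = 0.9996 gives E = 720374.639 m, N = 3219941.597 m.

E 720375 m, N 3219942 m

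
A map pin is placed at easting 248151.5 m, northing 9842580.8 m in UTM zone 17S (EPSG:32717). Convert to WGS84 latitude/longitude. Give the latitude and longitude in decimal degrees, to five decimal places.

lat -1.42310°, lon -83.26340°

Zone 17S: λ₀ = -81°, k₀ = 0.9996, false easting 500000 m, false northing 10000000 m.
Meridian distance M = (N − FN)/k₀ = -157482.2 m.
Inverse transverse Mercator on WGS84 gives φ = -1.42309978°, λ = -83.26340036°.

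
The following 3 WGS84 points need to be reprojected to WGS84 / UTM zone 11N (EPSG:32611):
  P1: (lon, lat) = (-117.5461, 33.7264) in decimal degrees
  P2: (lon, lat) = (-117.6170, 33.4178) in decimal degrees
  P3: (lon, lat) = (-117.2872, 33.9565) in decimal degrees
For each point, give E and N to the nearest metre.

P1: E 449407 m, N 3731954 m; P2: E 442635 m, N 3697776 m; P3: E 473464 m, N 3757370 m

UTM zone 11N: λ₀ = -117°, k₀ = 0.9996.
P1 (33.7264°, -117.5461°) → (449407.443, 3731954.298) m.
P2 (33.4178°, -117.6170°) → (442635.176, 3697775.959) m.
P3 (33.9565°, -117.2872°) → (473464.149, 3757369.949) m.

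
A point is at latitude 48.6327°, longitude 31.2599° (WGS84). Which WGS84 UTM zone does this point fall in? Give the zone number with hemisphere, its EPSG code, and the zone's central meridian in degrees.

Zone 36N (EPSG:32636), central meridian 33°

UTM zone = ⌊(λ + 180)/6⌋ + 1; 31.2599° ∈ [30°, 36°) → zone 36.
Hemisphere: N (φ ≥ 0).
Central meridian λ₀ = 6×36 − 183 = 33°.
EPSG code: 32636.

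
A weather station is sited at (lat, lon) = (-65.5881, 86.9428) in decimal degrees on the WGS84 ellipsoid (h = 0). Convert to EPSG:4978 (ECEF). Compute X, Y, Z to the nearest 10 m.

X 140980 m, Y 2639630 m, Z -5785120 m

WGS84: a = 6378137 m, e² = 0.006694380; N(φ) = a/√(1−e²sin²φ) = 6395913.248 m.
X = (N+h)·cosφ·cosλ = 140979.617 m; Y = (N+h)·cosφ·sinλ = 2639627.683 m; Z = (N(1−e²)+h)·sinφ = -5785116.029 m.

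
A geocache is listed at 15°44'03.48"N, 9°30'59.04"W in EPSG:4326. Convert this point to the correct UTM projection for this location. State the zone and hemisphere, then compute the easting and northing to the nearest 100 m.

Zone 29N: E 444700 m, N 1739600 m

Longitude -9.5164° lies in the 6° band [-12°, -6°), giving zone 29; latitude is north of the equator, so 29N.
Zone 29 central meridian λ₀ = 6×29 − 183 = -9°; Δλ = -0.5164°.
Transverse Mercator on WGS84 with k₀ = 0.9996 gives E = 444676.487 m, N = 1739613.093 m.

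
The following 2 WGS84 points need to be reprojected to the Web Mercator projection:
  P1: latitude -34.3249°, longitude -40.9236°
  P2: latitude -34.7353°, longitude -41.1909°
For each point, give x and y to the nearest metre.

P1: x -4555594 m, y -4072512 m; P2: x -4585350 m, y -4127967 m

Web Mercator: x = R·λ, y = R·ln tan(π/4+φ/2), R = 6378137 m.
P1 (-34.3249°, -40.9236°) → (-4555594.313, -4072512.038) m.
P2 (-34.7353°, -41.1909°) → (-4585350.013, -4127967.401) m.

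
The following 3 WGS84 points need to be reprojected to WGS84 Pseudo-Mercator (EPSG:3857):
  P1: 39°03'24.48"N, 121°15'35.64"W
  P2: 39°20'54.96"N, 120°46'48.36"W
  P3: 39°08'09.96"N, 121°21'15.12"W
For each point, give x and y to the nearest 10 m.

P1: x -13498590 m, y 4729810 m; P2: x -13445180 m, y 4771730 m; P3: x -13509090 m, y 4741190 m

Web Mercator: x = R·λ, y = R·ln tan(π/4+φ/2), R = 6378137 m.
P1 (39.0568°, -121.2599°) → (-13498590.322, 4729810.954) m.
P2 (39.3486°, -120.7801°) → (-13445179.230, 4771729.257) m.
P3 (39.1361°, -121.3542°) → (-13509087.750, 4741185.522) m.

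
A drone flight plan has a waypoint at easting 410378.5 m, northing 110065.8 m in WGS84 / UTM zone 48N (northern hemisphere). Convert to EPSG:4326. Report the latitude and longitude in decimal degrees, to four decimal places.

lat 0.9957°, lon 104.1945°

Zone 48N: λ₀ = 105°, k₀ = 0.9996, false easting 500000 m.
Meridian distance M = (N − FN)/k₀ = 110109.8 m.
Inverse transverse Mercator on WGS84 gives φ = 0.99569976°, λ = 104.19450008°.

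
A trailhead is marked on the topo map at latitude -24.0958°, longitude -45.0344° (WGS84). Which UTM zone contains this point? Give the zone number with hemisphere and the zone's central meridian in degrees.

Zone 23S, central meridian -45°

UTM zone = ⌊(λ + 180)/6⌋ + 1; -45.0344° ∈ [-48°, -42°) → zone 23.
Hemisphere: S (φ < 0).
Central meridian λ₀ = 6×23 − 183 = -45°.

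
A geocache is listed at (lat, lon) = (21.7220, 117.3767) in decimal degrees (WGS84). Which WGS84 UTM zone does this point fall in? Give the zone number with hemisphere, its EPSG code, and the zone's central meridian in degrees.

Zone 50N (EPSG:32650), central meridian 117°

UTM zone = ⌊(λ + 180)/6⌋ + 1; 117.3767° ∈ [114°, 120°) → zone 50.
Hemisphere: N (φ ≥ 0).
Central meridian λ₀ = 6×50 − 183 = 117°.
EPSG code: 32650.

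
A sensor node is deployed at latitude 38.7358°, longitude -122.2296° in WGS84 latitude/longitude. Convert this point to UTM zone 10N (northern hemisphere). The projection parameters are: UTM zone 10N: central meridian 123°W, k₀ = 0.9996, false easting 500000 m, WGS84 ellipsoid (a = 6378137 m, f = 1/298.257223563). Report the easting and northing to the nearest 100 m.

E 567000 m, N 4287700 m

Zone 10 central meridian λ₀ = 6×10 − 183 = -123°; Δλ = +0.7704°.
Transverse Mercator on WGS84 with k₀ = 0.9996 gives E = 566958.106 m, N = 4287740.379 m.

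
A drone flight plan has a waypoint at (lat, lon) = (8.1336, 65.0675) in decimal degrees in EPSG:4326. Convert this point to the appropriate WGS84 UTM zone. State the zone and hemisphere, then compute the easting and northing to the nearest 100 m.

Longitude 65.0675° lies in the 6° band [60°, 66°), giving zone 41; latitude is north of the equator, so 41N.
Zone 41 central meridian λ₀ = 6×41 − 183 = 63°; Δλ = +2.0675°.
Transverse Mercator on WGS84 with k₀ = 0.9996 gives E = 727809.815 m, N = 899649.297 m.

Zone 41N: E 727800 m, N 899600 m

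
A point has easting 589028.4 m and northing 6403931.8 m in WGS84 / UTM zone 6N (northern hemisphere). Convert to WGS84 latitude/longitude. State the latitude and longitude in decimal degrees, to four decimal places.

Zone 6N: λ₀ = -147°, k₀ = 0.9996, false easting 500000 m.
Meridian distance M = (N − FN)/k₀ = 6406494.4 m.
Inverse transverse Mercator on WGS84 gives φ = 57.76859999°, λ = -145.50340047°.

lat 57.7686°, lon -145.5034°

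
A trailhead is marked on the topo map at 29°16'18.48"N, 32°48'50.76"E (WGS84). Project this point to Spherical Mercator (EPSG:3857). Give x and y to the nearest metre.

Web Mercator is spherical with R = a = 6378137 m.
x = R·λ = 6378137 × 0.572714086 = 3652848.903 m.
y = R·ln tan(π/4 + φ/2) = 6378137 × 0.534683682 = 3410285.778 m.

x 3652849 m, y 3410286 m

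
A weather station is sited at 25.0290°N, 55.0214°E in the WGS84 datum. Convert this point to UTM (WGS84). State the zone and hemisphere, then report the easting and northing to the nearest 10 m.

Longitude 55.0214° lies in the 6° band [54°, 60°), giving zone 40; latitude is north of the equator, so 40N.
Zone 40 central meridian λ₀ = 6×40 − 183 = 57°; Δλ = -1.9786°.
Transverse Mercator on WGS84 with k₀ = 0.9996 gives E = 300361.284 m, N = 2769617.646 m.

Zone 40N: E 300360 m, N 2769620 m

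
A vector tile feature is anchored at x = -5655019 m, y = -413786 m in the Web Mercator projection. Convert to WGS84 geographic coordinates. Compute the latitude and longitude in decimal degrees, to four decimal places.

lat -3.7145°, lon -50.7999°

R = 6378137 m. λ = x/R = -50.79990000°.
φ = 2·arctan(exp(y/R)) − 90° = 2·arctan(0.93718) − 90° = -3.71449816°.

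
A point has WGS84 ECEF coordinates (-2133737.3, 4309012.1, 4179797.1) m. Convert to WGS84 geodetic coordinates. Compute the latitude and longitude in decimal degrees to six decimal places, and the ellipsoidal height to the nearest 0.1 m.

lat 41.190200°, lon 116.343700°, h 2209.9 m

λ = atan2(Y, X) = 116.34370032°; p = √(X²+Y²) = 4808369.8 m.
Bowring's method on WGS84 (a = 6378137 m, b = 6356752.314 m) gives φ = 41.19019988°, h = 2209.908 m.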